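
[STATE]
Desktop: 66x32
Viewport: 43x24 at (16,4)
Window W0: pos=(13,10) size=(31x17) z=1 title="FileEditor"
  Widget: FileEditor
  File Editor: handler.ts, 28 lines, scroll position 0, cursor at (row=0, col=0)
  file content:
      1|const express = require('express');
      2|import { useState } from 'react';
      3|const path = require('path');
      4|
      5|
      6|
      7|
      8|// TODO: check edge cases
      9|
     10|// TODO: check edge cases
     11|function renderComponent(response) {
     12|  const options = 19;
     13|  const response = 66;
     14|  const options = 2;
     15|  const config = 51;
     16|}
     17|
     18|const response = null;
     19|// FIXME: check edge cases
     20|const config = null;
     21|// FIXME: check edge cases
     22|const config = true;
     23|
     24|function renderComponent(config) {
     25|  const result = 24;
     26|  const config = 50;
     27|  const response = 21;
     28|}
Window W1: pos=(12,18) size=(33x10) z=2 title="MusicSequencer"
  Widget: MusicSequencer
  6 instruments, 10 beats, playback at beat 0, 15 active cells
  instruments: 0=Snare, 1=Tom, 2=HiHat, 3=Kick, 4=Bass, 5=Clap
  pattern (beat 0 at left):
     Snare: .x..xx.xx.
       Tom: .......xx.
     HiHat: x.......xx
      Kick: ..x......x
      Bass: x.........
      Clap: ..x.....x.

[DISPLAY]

                                           
                                           
                                           
                                           
                                           
                                           
━━━━━━━━━━━━━━━━━━━━━━━━━━━┓               
ileEditor                  ┃               
───────────────────────────┨               
nst express = require('exp▲┃               
port { useState } from 're█┃               
nst path = require('path')░┃               
                          ░┃               
                          ░┃               
━━━━━━━━━━━━━━━━━━━━━━━━━━━━┓              
sicSequencer                ┃              
────────────────────────────┨              
   ▼123456789               ┃              
are·█··██·██·               ┃              
Tom·······██·               ┃              
Hat█·······██               ┃              
ick··█······█               ┃              
ass█·········               ┃              
━━━━━━━━━━━━━━━━━━━━━━━━━━━━┛              


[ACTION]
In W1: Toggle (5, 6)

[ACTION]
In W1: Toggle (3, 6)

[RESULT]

                                           
                                           
                                           
                                           
                                           
                                           
━━━━━━━━━━━━━━━━━━━━━━━━━━━┓               
ileEditor                  ┃               
───────────────────────────┨               
nst express = require('exp▲┃               
port { useState } from 're█┃               
nst path = require('path')░┃               
                          ░┃               
                          ░┃               
━━━━━━━━━━━━━━━━━━━━━━━━━━━━┓              
sicSequencer                ┃              
────────────────────────────┨              
   ▼123456789               ┃              
are·█··██·██·               ┃              
Tom·······██·               ┃              
Hat█·······██               ┃              
ick··█···█··█               ┃              
ass█·········               ┃              
━━━━━━━━━━━━━━━━━━━━━━━━━━━━┛              


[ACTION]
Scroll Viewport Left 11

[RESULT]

                                           
                                           
                                           
                                           
                                           
                                           
        ┏━━━━━━━━━━━━━━━━━━━━━━━━━━━━━┓    
        ┃ FileEditor                  ┃    
        ┠─────────────────────────────┨    
        ┃█onst express = require('exp▲┃    
        ┃import { useState } from 're█┃    
        ┃const path = require('path')░┃    
        ┃                            ░┃    
        ┃                            ░┃    
       ┏━━━━━━━━━━━━━━━━━━━━━━━━━━━━━━━┓   
       ┃ MusicSequencer                ┃   
       ┠───────────────────────────────┨   
       ┃      ▼123456789               ┃   
       ┃ Snare·█··██·██·               ┃   
       ┃   Tom·······██·               ┃   
       ┃ HiHat█·······██               ┃   
       ┃  Kick··█···█··█               ┃   
       ┃  Bass█·········               ┃   
       ┗━━━━━━━━━━━━━━━━━━━━━━━━━━━━━━━┛   


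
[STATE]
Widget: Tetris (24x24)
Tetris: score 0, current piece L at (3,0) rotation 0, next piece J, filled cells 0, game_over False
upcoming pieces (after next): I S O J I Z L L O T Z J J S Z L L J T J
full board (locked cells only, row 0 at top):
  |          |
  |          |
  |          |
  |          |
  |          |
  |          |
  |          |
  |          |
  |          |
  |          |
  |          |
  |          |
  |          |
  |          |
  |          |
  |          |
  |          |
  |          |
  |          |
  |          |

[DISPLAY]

     ▒    │Next:        
   ▒▒▒    │█            
          │███          
          │             
          │             
          │             
          │Score:       
          │0            
          │             
          │             
          │             
          │             
          │             
          │             
          │             
          │             
          │             
          │             
          │             
          │             
          │             
          │             
          │             
          │             


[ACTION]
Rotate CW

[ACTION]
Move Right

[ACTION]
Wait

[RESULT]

          │Next:        
    ▒     │█            
    ▒     │███          
    ▒▒    │             
          │             
          │             
          │Score:       
          │0            
          │             
          │             
          │             
          │             
          │             
          │             
          │             
          │             
          │             
          │             
          │             
          │             
          │             
          │             
          │             
          │             


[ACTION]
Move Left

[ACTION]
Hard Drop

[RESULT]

   █      │Next:        
   ███    │████         
          │             
          │             
          │             
          │             
          │Score:       
          │0            
          │             
          │             
          │             
          │             
          │             
          │             
          │             
          │             
          │             
   ▒      │             
   ▒      │             
   ▒▒     │             
          │             
          │             
          │             
          │             


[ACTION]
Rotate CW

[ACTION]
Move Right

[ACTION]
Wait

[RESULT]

          │Next:        
    ██    │████         
    █     │             
    █     │             
          │             
          │             
          │Score:       
          │0            
          │             
          │             
          │             
          │             
          │             
          │             
          │             
          │             
          │             
   ▒      │             
   ▒      │             
   ▒▒     │             
          │             
          │             
          │             
          │             


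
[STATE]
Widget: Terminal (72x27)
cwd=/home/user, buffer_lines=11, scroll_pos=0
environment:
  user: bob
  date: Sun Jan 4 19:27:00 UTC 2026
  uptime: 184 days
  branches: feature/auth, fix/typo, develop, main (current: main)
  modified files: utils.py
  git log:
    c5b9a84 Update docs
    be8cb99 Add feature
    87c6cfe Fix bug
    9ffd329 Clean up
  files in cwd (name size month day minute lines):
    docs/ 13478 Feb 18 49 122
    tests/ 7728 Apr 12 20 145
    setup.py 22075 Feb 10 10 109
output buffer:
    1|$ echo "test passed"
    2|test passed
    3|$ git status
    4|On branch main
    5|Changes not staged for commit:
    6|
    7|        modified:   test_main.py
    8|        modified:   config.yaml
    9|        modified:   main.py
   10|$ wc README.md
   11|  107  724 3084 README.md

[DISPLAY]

$ echo "test passed"                                                    
test passed                                                             
$ git status                                                            
On branch main                                                          
Changes not staged for commit:                                          
                                                                        
        modified:   test_main.py                                        
        modified:   config.yaml                                         
        modified:   main.py                                             
$ wc README.md                                                          
  107  724 3084 README.md                                               
$ █                                                                     
                                                                        
                                                                        
                                                                        
                                                                        
                                                                        
                                                                        
                                                                        
                                                                        
                                                                        
                                                                        
                                                                        
                                                                        
                                                                        
                                                                        
                                                                        


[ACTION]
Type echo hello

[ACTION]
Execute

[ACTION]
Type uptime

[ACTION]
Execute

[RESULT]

$ echo "test passed"                                                    
test passed                                                             
$ git status                                                            
On branch main                                                          
Changes not staged for commit:                                          
                                                                        
        modified:   test_main.py                                        
        modified:   config.yaml                                         
        modified:   main.py                                             
$ wc README.md                                                          
  107  724 3084 README.md                                               
$ echo hello                                                            
hello                                                                   
$ uptime                                                                
 10:00  up 184 days                                                     
$ █                                                                     
                                                                        
                                                                        
                                                                        
                                                                        
                                                                        
                                                                        
                                                                        
                                                                        
                                                                        
                                                                        
                                                                        


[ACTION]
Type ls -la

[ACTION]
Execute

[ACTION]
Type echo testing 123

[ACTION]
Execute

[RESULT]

$ echo "test passed"                                                    
test passed                                                             
$ git status                                                            
On branch main                                                          
Changes not staged for commit:                                          
                                                                        
        modified:   test_main.py                                        
        modified:   config.yaml                                         
        modified:   main.py                                             
$ wc README.md                                                          
  107  724 3084 README.md                                               
$ echo hello                                                            
hello                                                                   
$ uptime                                                                
 10:00  up 184 days                                                     
$ ls -la                                                                
drwxr-xr-x  1 bob group    13478 Feb 18 10:49 docs/                     
drwxr-xr-x  1 bob group     7728 Apr 12 10:20 tests/                    
-rw-r--r--  1 bob group    22075 Feb 10 10:10 setup.py                  
$ echo testing 123                                                      
testing 123                                                             
$ █                                                                     
                                                                        
                                                                        
                                                                        
                                                                        
                                                                        


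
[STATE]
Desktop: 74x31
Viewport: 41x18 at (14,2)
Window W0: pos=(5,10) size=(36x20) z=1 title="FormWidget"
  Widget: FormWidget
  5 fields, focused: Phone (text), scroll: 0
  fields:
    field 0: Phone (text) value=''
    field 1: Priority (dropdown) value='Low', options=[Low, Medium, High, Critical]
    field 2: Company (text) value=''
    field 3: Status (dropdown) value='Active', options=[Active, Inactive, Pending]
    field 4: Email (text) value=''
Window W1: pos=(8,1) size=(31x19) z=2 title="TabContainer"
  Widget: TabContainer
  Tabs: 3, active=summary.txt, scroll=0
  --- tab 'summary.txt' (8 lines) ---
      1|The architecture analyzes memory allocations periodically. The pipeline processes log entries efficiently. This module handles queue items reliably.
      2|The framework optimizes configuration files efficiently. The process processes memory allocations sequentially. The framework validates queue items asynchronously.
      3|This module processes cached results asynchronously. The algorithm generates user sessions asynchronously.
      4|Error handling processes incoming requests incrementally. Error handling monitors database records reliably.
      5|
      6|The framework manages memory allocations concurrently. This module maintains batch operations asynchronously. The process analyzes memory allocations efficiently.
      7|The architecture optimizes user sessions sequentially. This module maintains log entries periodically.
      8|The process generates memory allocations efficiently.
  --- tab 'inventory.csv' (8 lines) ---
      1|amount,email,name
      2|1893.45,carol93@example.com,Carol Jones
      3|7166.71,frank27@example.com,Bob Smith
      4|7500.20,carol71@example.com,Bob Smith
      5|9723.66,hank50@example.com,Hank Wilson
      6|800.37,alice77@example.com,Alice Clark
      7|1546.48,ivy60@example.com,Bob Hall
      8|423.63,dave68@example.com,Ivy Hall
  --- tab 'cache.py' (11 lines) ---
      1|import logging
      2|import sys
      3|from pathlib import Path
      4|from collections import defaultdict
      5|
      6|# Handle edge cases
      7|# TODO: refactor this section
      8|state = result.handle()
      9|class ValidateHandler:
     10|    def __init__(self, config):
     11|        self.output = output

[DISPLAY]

ontainer                ┃                
────────────────────────┨                
ary.txt]│ inventory.csv ┃                
────────────────────────┃                
rchitecture analyzes mem┃                
ramework optimizes confi┃                
module processes cached ┃                
 handling processes inco┃                
                        ┃━┓              
ramework manages memory ┃ ┃              
rchitecture optimizes us┃─┨              
rocess generates memory ┃]┃              
                        ┃]┃              
                        ┃]┃              
                        ┃]┃              
                        ┃]┃              
                        ┃ ┃              
━━━━━━━━━━━━━━━━━━━━━━━━┛ ┃              


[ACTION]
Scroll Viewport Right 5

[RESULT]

ner                ┃                     
───────────────────┨                     
xt]│ inventory.csv ┃                     
───────────────────┃                     
ecture analyzes mem┃                     
ork optimizes confi┃                     
e processes cached ┃                     
ling processes inco┃                     
                   ┃━┓                   
ork manages memory ┃ ┃                   
ecture optimizes us┃─┨                   
s generates memory ┃]┃                   
                   ┃]┃                   
                   ┃]┃                   
                   ┃]┃                   
                   ┃]┃                   
                   ┃ ┃                   
━━━━━━━━━━━━━━━━━━━┛ ┃                   


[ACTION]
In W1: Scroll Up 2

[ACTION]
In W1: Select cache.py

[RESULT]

ner                ┃                     
───────────────────┨                     
xt │ inventory.csv ┃                     
───────────────────┃                     
ging               ┃                     
                   ┃                     
ib import Path     ┃                     
ctions import defau┃                     
                   ┃━┓                   
dge cases          ┃ ┃                   
factor this section┃─┨                   
sult.handle()      ┃]┃                   
dateHandler:       ┃]┃                   
init__(self, config┃]┃                   
lf.output = output ┃]┃                   
                   ┃]┃                   
                   ┃ ┃                   
━━━━━━━━━━━━━━━━━━━┛ ┃                   


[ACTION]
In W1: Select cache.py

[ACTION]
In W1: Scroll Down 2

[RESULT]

ner                ┃                     
───────────────────┨                     
xt │ inventory.csv ┃                     
───────────────────┃                     
ib import Path     ┃                     
ctions import defau┃                     
                   ┃                     
dge cases          ┃                     
factor this section┃━┓                   
sult.handle()      ┃ ┃                   
dateHandler:       ┃─┨                   
init__(self, config┃]┃                   
lf.output = output ┃]┃                   
                   ┃]┃                   
                   ┃]┃                   
                   ┃]┃                   
                   ┃ ┃                   
━━━━━━━━━━━━━━━━━━━┛ ┃                   


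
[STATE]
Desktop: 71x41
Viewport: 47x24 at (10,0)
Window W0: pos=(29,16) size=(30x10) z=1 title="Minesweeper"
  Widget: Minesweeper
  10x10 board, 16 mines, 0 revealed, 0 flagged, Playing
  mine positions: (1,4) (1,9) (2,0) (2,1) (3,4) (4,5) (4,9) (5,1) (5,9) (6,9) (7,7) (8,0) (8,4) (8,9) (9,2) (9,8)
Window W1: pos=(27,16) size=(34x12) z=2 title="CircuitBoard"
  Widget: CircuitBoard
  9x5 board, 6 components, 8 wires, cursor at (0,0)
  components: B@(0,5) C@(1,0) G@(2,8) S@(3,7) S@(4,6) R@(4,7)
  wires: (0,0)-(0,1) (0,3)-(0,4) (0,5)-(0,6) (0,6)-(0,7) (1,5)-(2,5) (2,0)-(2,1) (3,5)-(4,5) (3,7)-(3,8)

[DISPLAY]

                                               
                                               
                                               
                                               
                                               
                                               
                                               
                                               
                                               
                                               
                                               
                                               
                                               
                                               
                                               
                                               
                 ┏━━━━━━━━━━━━━━━━━━━━━━━━━━━━━
                 ┃ CircuitBoard                
                 ┠─────────────────────────────
                 ┃   0 1 2 3 4 5 6 7 8         
                 ┃0  [.]─ ·       · ─ ·   B ─ ·
                 ┃                             
                 ┃1   C                   ·    
                 ┃                        │    


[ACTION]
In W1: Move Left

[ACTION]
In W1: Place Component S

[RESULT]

                                               
                                               
                                               
                                               
                                               
                                               
                                               
                                               
                                               
                                               
                                               
                                               
                                               
                                               
                                               
                                               
                 ┏━━━━━━━━━━━━━━━━━━━━━━━━━━━━━
                 ┃ CircuitBoard                
                 ┠─────────────────────────────
                 ┃   0 1 2 3 4 5 6 7 8         
                 ┃0  [S]─ ·       · ─ ·   B ─ ·
                 ┃                             
                 ┃1   C                   ·    
                 ┃                        │    


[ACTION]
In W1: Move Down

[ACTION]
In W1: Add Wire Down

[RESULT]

                                               
                                               
                                               
                                               
                                               
                                               
                                               
                                               
                                               
                                               
                                               
                                               
                                               
                                               
                                               
                                               
                 ┏━━━━━━━━━━━━━━━━━━━━━━━━━━━━━
                 ┃ CircuitBoard                
                 ┠─────────────────────────────
                 ┃   0 1 2 3 4 5 6 7 8         
                 ┃0   S ─ ·       · ─ ·   B ─ ·
                 ┃                             
                 ┃1  [C]                  ·    
                 ┃    │                   │    


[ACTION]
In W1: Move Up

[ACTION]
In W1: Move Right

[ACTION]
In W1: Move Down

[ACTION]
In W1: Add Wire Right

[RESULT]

                                               
                                               
                                               
                                               
                                               
                                               
                                               
                                               
                                               
                                               
                                               
                                               
                                               
                                               
                                               
                                               
                 ┏━━━━━━━━━━━━━━━━━━━━━━━━━━━━━
                 ┃ CircuitBoard                
                 ┠─────────────────────────────
                 ┃   0 1 2 3 4 5 6 7 8         
                 ┃0   S ─ ·       · ─ ·   B ─ ·
                 ┃                             
                 ┃1   C  [.]─ ·           ·    
                 ┃    │                   │    


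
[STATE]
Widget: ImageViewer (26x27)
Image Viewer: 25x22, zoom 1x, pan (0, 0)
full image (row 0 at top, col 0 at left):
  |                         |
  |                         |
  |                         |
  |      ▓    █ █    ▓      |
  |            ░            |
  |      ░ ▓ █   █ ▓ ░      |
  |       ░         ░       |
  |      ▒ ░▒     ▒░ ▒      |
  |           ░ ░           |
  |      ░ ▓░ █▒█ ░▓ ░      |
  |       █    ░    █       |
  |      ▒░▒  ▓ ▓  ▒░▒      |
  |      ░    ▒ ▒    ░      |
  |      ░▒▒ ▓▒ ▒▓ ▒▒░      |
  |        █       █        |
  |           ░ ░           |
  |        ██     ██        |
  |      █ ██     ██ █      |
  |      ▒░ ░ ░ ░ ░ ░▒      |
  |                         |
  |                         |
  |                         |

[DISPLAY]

                          
                          
                          
      ▓    █ █    ▓       
            ░             
      ░ ▓ █   █ ▓ ░       
       ░         ░        
      ▒ ░▒     ▒░ ▒       
           ░ ░            
      ░ ▓░ █▒█ ░▓ ░       
       █    ░    █        
      ▒░▒  ▓ ▓  ▒░▒       
      ░    ▒ ▒    ░       
      ░▒▒ ▓▒ ▒▓ ▒▒░       
        █       █         
           ░ ░            
        ██     ██         
      █ ██     ██ █       
      ▒░ ░ ░ ░ ░ ░▒       
                          
                          
                          
                          
                          
                          
                          
                          


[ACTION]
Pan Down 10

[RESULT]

       █    ░    █        
      ▒░▒  ▓ ▓  ▒░▒       
      ░    ▒ ▒    ░       
      ░▒▒ ▓▒ ▒▓ ▒▒░       
        █       █         
           ░ ░            
        ██     ██         
      █ ██     ██ █       
      ▒░ ░ ░ ░ ░ ░▒       
                          
                          
                          
                          
                          
                          
                          
                          
                          
                          
                          
                          
                          
                          
                          
                          
                          
                          


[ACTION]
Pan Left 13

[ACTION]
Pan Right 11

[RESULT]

 ░    █                   
▓ ▓  ▒░▒                  
▒ ▒    ░                  
▒ ▒▓ ▒▒░                  
     █                    
░ ░                       
    ██                    
    ██ █                  
░ ░ ░ ░▒                  
                          
                          
                          
                          
                          
                          
                          
                          
                          
                          
                          
                          
                          
                          
                          
                          
                          
                          


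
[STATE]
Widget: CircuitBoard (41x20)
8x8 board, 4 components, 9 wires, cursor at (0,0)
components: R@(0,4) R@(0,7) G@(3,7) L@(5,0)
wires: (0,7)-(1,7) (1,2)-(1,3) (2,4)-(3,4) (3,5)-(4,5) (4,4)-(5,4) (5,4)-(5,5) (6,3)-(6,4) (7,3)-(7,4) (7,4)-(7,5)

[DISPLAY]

   0 1 2 3 4 5 6 7                       
0  [.]              R           R        
                                │        
1           · ─ ·               ·        
                                         
2                   ·                    
                    │                    
3                   ·   ·       G        
                        │                
4                   ·   ·                
                    │                    
5   L               · ─ ·                
                                         
6               · ─ ·                    
                                         
7               · ─ · ─ ·                
Cursor: (0,0)                            
                                         
                                         
                                         


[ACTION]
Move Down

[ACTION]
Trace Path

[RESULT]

   0 1 2 3 4 5 6 7                       
0                   R           R        
                                │        
1  [.]      · ─ ·               ·        
                                         
2                   ·                    
                    │                    
3                   ·   ·       G        
                        │                
4                   ·   ·                
                    │                    
5   L               · ─ ·                
                                         
6               · ─ ·                    
                                         
7               · ─ · ─ ·                
Cursor: (1,0)  Trace: No connections     
                                         
                                         
                                         


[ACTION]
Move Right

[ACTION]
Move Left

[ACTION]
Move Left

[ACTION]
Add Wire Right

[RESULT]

   0 1 2 3 4 5 6 7                       
0                   R           R        
                                │        
1  [.]─ ·   · ─ ·               ·        
                                         
2                   ·                    
                    │                    
3                   ·   ·       G        
                        │                
4                   ·   ·                
                    │                    
5   L               · ─ ·                
                                         
6               · ─ ·                    
                                         
7               · ─ · ─ ·                
Cursor: (1,0)  Trace: No connections     
                                         
                                         
                                         


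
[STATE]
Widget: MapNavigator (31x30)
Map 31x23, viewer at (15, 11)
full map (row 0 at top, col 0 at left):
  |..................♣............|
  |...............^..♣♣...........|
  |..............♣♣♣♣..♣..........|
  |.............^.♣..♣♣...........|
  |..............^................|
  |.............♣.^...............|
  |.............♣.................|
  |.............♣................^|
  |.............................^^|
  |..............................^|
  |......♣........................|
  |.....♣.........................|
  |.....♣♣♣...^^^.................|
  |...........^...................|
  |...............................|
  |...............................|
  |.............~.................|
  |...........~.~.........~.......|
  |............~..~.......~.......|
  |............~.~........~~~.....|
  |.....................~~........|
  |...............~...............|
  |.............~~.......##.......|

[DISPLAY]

                               
                               
                               
                               
..................♣............
...............^..♣♣...........
..............♣♣♣♣..♣..........
.............^.♣..♣♣...........
..............^................
.............♣.^...............
.............♣.................
.............♣................^
.............................^^
..............................^
......♣........................
.....♣.........@...............
.....♣♣♣...^^^.................
...........^...................
...............................
...............................
.............~.................
...........~.~.........~.......
............~..~.......~.......
............~.~........~~~.....
.....................~~........
...............~...............
.............~~.......##.......
                               
                               
                               


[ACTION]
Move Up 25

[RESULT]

                               
                               
                               
                               
                               
                               
                               
                               
                               
                               
                               
                               
                               
                               
                               
...............@..♣............
...............^..♣♣...........
..............♣♣♣♣..♣..........
.............^.♣..♣♣...........
..............^................
.............♣.^...............
.............♣.................
.............♣................^
.............................^^
..............................^
......♣........................
.....♣.........................
.....♣♣♣...^^^.................
...........^...................
...............................


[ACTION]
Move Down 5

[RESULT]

                               
                               
                               
                               
                               
                               
                               
                               
                               
                               
..................♣............
...............^..♣♣...........
..............♣♣♣♣..♣..........
.............^.♣..♣♣...........
..............^................
.............♣.@...............
.............♣.................
.............♣................^
.............................^^
..............................^
......♣........................
.....♣.........................
.....♣♣♣...^^^.................
...........^...................
...............................
...............................
.............~.................
...........~.~.........~.......
............~..~.......~.......
............~.~........~~~.....


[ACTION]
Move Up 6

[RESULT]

                               
                               
                               
                               
                               
                               
                               
                               
                               
                               
                               
                               
                               
                               
                               
...............@..♣............
...............^..♣♣...........
..............♣♣♣♣..♣..........
.............^.♣..♣♣...........
..............^................
.............♣.^...............
.............♣.................
.............♣................^
.............................^^
..............................^
......♣........................
.....♣.........................
.....♣♣♣...^^^.................
...........^...................
...............................


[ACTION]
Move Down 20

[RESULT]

.............♣.^...............
.............♣.................
.............♣................^
.............................^^
..............................^
......♣........................
.....♣.........................
.....♣♣♣...^^^.................
...........^...................
...............................
...............................
.............~.................
...........~.~.........~.......
............~..~.......~.......
............~.~........~~~.....
...............@.....~~........
...............~...............
.............~~.......##.......
                               
                               
                               
                               
                               
                               
                               
                               
                               
                               
                               
                               
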